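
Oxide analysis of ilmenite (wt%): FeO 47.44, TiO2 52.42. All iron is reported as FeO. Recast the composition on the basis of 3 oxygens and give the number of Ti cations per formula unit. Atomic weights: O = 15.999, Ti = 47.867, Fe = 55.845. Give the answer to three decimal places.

0.998 Ti apfu

FeO (M=71.844): mol = 0.66032; Fe = 0.66032, O = 0.66032.
TiO2 (M=79.865): mol = 0.65636; Ti = 0.65636, O = 1.31272.
ΣO = 1.97304; factor = 3/ΣO = 1.52050.
Ti apfu = 0.65636 × 1.52050 = 0.998.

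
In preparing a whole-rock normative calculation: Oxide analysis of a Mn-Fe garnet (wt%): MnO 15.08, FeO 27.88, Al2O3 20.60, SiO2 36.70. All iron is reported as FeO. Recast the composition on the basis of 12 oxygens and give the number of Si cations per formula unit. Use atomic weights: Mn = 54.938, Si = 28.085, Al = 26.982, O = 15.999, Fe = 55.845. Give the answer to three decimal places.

3.018 Si apfu

MnO: 15.08/70.937 = 0.21258 mol → 0.21258 mol Mn, 0.21258 mol O.
FeO: 27.88/71.844 = 0.38806 mol → 0.38806 mol Fe, 0.38806 mol O.
Al2O3: 20.60/101.961 = 0.20204 mol → 0.40408 mol Al, 0.60612 mol O.
SiO2: 36.70/60.083 = 0.61082 mol → 0.61082 mol Si, 1.22164 mol O.
Total oxygen = 2.42840 mol. Normalization factor = 12/2.42840 = 4.94153.
Si per 12 O = 0.61082 × 4.94153 = 3.018.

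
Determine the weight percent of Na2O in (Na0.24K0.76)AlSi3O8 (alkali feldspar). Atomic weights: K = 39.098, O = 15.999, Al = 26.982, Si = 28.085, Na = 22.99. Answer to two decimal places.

2.71 wt%

Molar mass of (Na0.24K0.76)AlSi3O8 = 0.24×22.99 + 0.76×39.098 + 1×26.982 + 3×28.085 + 8×15.999 = 274.461 g/mol.
Each formula unit contains 0.24 Na, equivalent to 0.24/2 = 0.1200 mol Na2O.
M(Na2O) = 2×22.99 + 1×15.999 = 61.979 g/mol.
Mass of Na2O per formula unit = 0.1200 × 61.979 = 7.437 g.
Na2O wt% = 7.437 / 274.461 × 100 = 2.71%.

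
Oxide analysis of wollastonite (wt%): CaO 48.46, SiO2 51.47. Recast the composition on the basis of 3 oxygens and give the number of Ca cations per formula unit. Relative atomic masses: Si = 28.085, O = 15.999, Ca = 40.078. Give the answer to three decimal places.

1.006 Ca apfu

CaO (M=56.077): mol = 0.86417; Ca = 0.86417, O = 0.86417.
SiO2 (M=60.083): mol = 0.85665; Si = 0.85665, O = 1.71330.
ΣO = 2.57747; factor = 3/ΣO = 1.16393.
Ca apfu = 0.86417 × 1.16393 = 1.006.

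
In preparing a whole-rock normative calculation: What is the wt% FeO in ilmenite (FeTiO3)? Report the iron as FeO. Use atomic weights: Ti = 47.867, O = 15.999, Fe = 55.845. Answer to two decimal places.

47.36 wt%

M(FeTiO3) = 151.709 g/mol; M(FeO) = 71.844 g/mol.
Moles FeO per formula unit = 1 Fe ÷ 1 = 1.0000.
FeO fraction = (1.0000 × 71.844) / 151.709 = 71.844/151.709 = 0.4736.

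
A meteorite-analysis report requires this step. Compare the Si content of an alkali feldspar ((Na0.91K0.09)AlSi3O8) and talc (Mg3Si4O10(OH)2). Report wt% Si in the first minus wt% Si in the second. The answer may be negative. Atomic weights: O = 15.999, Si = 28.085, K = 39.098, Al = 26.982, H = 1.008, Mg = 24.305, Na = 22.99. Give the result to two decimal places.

M((Na0.91K0.09)AlSi3O8) = 263.669 g/mol, so wt% Si = 84.255/263.669 × 100 = 31.95%.
M(Mg3Si4O10(OH)2) = 379.259 g/mol, so wt% Si = 112.340/379.259 × 100 = 29.62%.
31.95 − 29.62 = 2.33 pp.

2.33 percentage points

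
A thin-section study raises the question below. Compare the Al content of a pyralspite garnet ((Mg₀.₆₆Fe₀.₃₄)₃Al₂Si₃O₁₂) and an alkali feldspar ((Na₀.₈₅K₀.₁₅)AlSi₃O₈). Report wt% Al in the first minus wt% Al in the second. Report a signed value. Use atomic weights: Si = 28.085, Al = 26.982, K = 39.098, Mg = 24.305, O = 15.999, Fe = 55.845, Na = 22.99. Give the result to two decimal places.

2.20 percentage points

Al in (Mg₀.₆₆Fe₀.₃₄)₃Al₂Si₃O₁₂: molar mass 435.293 g/mol; 2×26.982 = 53.964 g → 12.40 wt%.
Al in (Na₀.₈₅K₀.₁₅)AlSi₃O₈: molar mass 264.635 g/mol; 1×26.982 = 26.982 g → 10.20 wt%.
Difference = 12.40 − 10.20 = 2.20 percentage points.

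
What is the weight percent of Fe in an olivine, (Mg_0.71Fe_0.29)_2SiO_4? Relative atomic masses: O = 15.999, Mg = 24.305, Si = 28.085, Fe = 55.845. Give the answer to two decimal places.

20.37 wt%

Formula mass = 1.42×24.305 + 0.58×55.845 + 1×28.085 + 4×15.999 = 158.984 g/mol, of which 32.390 g is Fe.
So Fe makes up 32.390/158.984 = 0.2037 of the mass, i.e. 20.37%.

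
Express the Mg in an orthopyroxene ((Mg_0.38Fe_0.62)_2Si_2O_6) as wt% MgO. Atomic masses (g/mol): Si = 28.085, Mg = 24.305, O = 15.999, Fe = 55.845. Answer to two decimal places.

12.77 wt%

Molar mass of (Mg_0.38Fe_0.62)_2Si_2O_6 = 0.76·24.305 + 1.24·55.845 + 2·28.085 + 6·15.999 = 239.884 g/mol.
Each formula unit contains 0.76 Mg, equivalent to 0.76/1 = 0.7600 mol MgO.
M(MgO) = 1×24.305 + 1×15.999 = 40.304 g/mol.
Mass of MgO per formula unit = 0.7600 × 40.304 = 30.631 g.
MgO wt% = 30.631 / 239.884 × 100 = 12.77%.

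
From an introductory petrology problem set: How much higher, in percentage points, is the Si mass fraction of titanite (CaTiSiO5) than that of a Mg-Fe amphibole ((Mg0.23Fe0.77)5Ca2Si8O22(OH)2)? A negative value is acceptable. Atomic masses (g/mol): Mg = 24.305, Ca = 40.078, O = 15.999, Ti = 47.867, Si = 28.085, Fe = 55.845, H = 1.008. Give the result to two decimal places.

-9.73 percentage points

M(CaTiSiO5) = 196.025 g/mol, so wt% Si = 28.085/196.025 × 100 = 14.33%.
M((Mg0.23Fe0.77)5Ca2Si8O22(OH)2) = 933.782 g/mol, so wt% Si = 224.680/933.782 × 100 = 24.06%.
14.33 − 24.06 = -9.73 pp.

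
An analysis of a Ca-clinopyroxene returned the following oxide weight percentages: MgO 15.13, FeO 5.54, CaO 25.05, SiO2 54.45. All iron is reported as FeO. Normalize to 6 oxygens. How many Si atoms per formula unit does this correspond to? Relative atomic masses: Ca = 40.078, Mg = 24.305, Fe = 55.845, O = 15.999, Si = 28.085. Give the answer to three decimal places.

2.005 Si apfu

MgO (M=40.304): mol = 0.37540; Mg = 0.37540, O = 0.37540.
FeO (M=71.844): mol = 0.07711; Fe = 0.07711, O = 0.07711.
CaO (M=56.077): mol = 0.44671; Ca = 0.44671, O = 0.44671.
SiO2 (M=60.083): mol = 0.90625; Si = 0.90625, O = 1.81250.
ΣO = 2.71172; factor = 6/ΣO = 2.21262.
Si apfu = 0.90625 × 2.21262 = 2.005.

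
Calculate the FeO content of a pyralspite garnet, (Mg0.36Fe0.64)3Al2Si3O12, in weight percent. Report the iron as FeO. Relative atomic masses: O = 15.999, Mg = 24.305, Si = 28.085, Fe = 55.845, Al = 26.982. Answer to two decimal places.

M((Mg0.36Fe0.64)3Al2Si3O12) = 463.679 g/mol; M(FeO) = 71.844 g/mol.
Moles FeO per formula unit = 1.92 Fe ÷ 1 = 1.9200.
FeO fraction = (1.9200 × 71.844) / 463.679 = 137.940/463.679 = 0.2975.

29.75 wt%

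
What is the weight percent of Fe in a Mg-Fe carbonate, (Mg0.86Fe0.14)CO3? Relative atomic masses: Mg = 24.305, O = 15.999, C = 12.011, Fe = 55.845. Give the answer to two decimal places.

M((Mg0.86Fe0.14)CO3) = 88.729 g/mol.
Fe contributes 0.14 × 55.845 = 7.818 g per mole.
7.818/88.729 = 0.0881 → 8.81%.

8.81 weight percent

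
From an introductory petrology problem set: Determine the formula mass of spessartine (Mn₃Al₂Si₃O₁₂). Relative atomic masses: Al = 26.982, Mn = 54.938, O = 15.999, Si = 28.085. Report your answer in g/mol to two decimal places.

495.02 g/mol

The formula mass is the sum 3(54.938) + 2(26.982) + 3(28.085) + 12(15.999).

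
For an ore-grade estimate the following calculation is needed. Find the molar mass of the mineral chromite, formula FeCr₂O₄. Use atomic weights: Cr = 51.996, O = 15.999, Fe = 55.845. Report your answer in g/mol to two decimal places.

223.83 g/mol

The formula mass is the sum 1*55.845 + 2*51.996 + 4*15.999.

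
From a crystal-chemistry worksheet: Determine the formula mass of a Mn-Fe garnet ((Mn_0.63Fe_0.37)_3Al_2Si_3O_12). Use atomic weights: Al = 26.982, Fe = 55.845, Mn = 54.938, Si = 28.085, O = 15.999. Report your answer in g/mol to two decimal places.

M = 1.89·54.938 + 1.11·55.845 + 2·26.982 + 3·28.085 + 12·15.999

496.03 g/mol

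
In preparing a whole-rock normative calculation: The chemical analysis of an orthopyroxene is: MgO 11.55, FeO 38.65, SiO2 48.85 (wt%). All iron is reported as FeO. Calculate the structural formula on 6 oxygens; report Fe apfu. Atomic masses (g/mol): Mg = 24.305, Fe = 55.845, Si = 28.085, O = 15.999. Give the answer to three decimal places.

MgO (M=40.304): mol = 0.28657; Mg = 0.28657, O = 0.28657.
FeO (M=71.844): mol = 0.53797; Fe = 0.53797, O = 0.53797.
SiO2 (M=60.083): mol = 0.81304; Si = 0.81304, O = 1.62608.
ΣO = 2.45062; factor = 6/ΣO = 2.44836.
Fe apfu = 0.53797 × 2.44836 = 1.317.

1.317 Fe apfu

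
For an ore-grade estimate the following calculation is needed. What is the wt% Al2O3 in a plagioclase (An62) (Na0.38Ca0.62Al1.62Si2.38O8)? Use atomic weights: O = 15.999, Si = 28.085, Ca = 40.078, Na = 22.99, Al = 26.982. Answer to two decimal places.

Formula mass = 272.130 g/mol.
1.62 Al → 0.8100 mol Al2O3 per formula unit; M(Al2O3) = 101.961, so Al2O3 mass = 82.588 g.
82.588/272.130 × 100 = 30.35 wt%.

30.35 wt%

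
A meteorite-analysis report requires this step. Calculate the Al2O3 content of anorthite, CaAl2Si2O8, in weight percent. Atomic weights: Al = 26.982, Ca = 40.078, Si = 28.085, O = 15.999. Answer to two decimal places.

M(CaAl2Si2O8) = 278.204 g/mol; M(Al2O3) = 101.961 g/mol.
Moles Al2O3 per formula unit = 2 Al ÷ 2 = 1.0000.
Al2O3 fraction = (1.0000 × 101.961) / 278.204 = 101.961/278.204 = 0.3665.

36.65 wt%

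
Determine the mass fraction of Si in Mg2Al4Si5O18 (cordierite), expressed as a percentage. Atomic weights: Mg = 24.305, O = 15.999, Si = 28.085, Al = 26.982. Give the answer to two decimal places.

Molar mass of Mg2Al4Si5O18: 2·24.305 + 4·26.982 + 5·28.085 + 18·15.999 = 584.945 g/mol.
Mass of Si per formula unit: 5 × 28.085 = 140.425 g.
Weight fraction Si = 140.425 / 584.945 = 0.2401.

24.01 weight percent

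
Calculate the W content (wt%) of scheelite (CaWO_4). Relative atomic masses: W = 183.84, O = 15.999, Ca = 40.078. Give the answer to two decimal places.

M(CaWO_4) = 287.914 g/mol.
W contributes 1 × 183.84 = 183.840 g per mole.
183.840/287.914 = 0.6385 → 63.85%.

63.85 wt%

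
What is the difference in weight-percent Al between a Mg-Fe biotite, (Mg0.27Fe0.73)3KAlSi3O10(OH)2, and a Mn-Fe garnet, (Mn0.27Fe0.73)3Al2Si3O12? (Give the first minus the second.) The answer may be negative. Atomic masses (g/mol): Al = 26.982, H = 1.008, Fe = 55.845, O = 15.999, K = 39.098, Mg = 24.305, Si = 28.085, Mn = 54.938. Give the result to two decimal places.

-5.31 percentage points

M((Mg0.27Fe0.73)3KAlSi3O10(OH)2) = 486.327 g/mol, so wt% Al = 26.982/486.327 × 100 = 5.55%.
M((Mn0.27Fe0.73)3Al2Si3O12) = 497.007 g/mol, so wt% Al = 53.964/497.007 × 100 = 10.86%.
5.55 − 10.86 = -5.31 pp.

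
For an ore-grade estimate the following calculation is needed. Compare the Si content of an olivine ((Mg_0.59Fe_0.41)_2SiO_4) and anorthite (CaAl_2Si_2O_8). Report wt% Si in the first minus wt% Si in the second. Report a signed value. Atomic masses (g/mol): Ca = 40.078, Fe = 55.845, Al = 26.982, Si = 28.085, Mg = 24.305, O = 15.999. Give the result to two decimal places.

M((Mg_0.59Fe_0.41)_2SiO_4) = 166.554 g/mol, so wt% Si = 28.085/166.554 × 100 = 16.86%.
M(CaAl_2Si_2O_8) = 278.204 g/mol, so wt% Si = 56.170/278.204 × 100 = 20.19%.
16.86 − 20.19 = -3.33 pp.

-3.33 percentage points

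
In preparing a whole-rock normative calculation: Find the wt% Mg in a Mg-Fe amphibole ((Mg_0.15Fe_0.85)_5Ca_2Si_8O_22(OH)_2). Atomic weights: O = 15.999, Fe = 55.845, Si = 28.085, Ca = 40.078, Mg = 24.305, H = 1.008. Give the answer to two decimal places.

Formula mass = 0.75×24.305 + 4.25×55.845 + 2×40.078 + 8×28.085 + 24×15.999 + 2×1.008 = 946.398 g/mol, of which 18.229 g is Mg.
So Mg makes up 18.229/946.398 = 0.0193 of the mass, i.e. 1.93%.

1.93 wt%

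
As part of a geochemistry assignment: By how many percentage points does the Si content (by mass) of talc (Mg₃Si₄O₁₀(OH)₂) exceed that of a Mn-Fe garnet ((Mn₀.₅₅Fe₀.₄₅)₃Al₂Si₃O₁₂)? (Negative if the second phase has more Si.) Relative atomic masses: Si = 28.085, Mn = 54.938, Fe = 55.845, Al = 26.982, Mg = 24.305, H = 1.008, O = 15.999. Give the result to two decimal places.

Si in Mg₃Si₄O₁₀(OH)₂: molar mass 379.259 g/mol; 4×28.085 = 112.340 g → 29.62 wt%.
Si in (Mn₀.₅₅Fe₀.₄₅)₃Al₂Si₃O₁₂: molar mass 496.245 g/mol; 3×28.085 = 84.255 g → 16.98 wt%.
Difference = 29.62 − 16.98 = 12.64 percentage points.

12.64 percentage points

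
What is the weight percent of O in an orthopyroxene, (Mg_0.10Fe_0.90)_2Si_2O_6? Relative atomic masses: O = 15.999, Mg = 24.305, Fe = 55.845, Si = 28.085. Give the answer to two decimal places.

37.27 weight percent

M((Mg_0.10Fe_0.90)_2Si_2O_6) = 257.546 g/mol.
O contributes 6 × 15.999 = 95.994 g per mole.
95.994/257.546 = 0.3727 → 37.27%.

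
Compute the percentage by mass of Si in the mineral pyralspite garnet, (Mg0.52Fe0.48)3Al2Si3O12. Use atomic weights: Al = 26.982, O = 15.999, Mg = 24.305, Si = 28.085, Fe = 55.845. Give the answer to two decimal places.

Formula mass = 1.56×24.305 + 1.44×55.845 + 2×26.982 + 3×28.085 + 12×15.999 = 448.540 g/mol, of which 84.255 g is Si.
So Si makes up 84.255/448.540 = 0.1878 of the mass, i.e. 18.78%.

18.78 weight percent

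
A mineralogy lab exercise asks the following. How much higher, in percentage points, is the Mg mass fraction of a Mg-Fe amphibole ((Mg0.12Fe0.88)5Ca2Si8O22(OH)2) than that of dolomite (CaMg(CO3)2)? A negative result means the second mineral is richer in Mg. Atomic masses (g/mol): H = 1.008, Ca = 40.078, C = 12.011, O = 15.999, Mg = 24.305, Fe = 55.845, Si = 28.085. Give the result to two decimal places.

M((Mg0.12Fe0.88)5Ca2Si8O22(OH)2) = 951.129 g/mol, so wt% Mg = 14.583/951.129 × 100 = 1.53%.
M(CaMg(CO3)2) = 184.399 g/mol, so wt% Mg = 24.305/184.399 × 100 = 13.18%.
1.53 − 13.18 = -11.65 pp.

-11.65 percentage points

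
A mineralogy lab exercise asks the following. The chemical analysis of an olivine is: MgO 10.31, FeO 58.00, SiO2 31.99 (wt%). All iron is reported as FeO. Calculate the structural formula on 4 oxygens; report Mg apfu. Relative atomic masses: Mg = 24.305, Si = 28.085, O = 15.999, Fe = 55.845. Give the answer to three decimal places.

MgO (M=40.304): mol = 0.25581; Mg = 0.25581, O = 0.25581.
FeO (M=71.844): mol = 0.80730; Fe = 0.80730, O = 0.80730.
SiO2 (M=60.083): mol = 0.53243; Si = 0.53243, O = 1.06486.
ΣO = 2.12797; factor = 4/ΣO = 1.87973.
Mg apfu = 0.25581 × 1.87973 = 0.481.

0.481 Mg apfu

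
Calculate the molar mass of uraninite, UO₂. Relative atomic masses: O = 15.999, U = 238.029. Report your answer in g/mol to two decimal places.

270.03 g/mol

The formula mass is the sum 1(238.029) + 2(15.999).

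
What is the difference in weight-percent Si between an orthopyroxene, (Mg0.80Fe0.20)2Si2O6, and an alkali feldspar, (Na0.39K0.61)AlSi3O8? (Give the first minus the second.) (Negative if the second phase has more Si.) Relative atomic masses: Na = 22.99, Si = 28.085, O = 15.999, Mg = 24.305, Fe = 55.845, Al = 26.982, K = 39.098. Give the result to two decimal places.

-4.65 percentage points

M((Mg0.80Fe0.20)2Si2O6) = 213.390 g/mol, so wt% Si = 56.170/213.390 × 100 = 26.32%.
M((Na0.39K0.61)AlSi3O8) = 272.045 g/mol, so wt% Si = 84.255/272.045 × 100 = 30.97%.
26.32 − 30.97 = -4.65 pp.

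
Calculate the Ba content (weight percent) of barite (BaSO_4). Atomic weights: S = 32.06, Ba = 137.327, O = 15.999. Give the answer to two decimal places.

58.84 weight percent

Formula mass = 1·137.327 + 1·32.06 + 4·15.999 = 233.383 g/mol, of which 137.327 g is Ba.
So Ba makes up 137.327/233.383 = 0.5884 of the mass, i.e. 58.84%.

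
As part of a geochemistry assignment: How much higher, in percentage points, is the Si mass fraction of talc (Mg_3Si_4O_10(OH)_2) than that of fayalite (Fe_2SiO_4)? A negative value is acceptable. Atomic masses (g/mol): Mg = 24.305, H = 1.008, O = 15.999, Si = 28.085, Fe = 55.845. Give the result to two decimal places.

15.84 percentage points

First mineral: 112.340 g Si in 379.259 g formula = 29.62 wt% Si.
Second mineral: 28.085 g Si in 203.771 g formula = 13.78 wt% Si.
29.62% − 13.78% gives a difference of 15.84 percentage points.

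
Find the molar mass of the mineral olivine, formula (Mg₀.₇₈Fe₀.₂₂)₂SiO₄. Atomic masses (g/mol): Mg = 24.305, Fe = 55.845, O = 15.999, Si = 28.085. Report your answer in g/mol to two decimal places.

154.57 g/mol

The formula mass is the sum 1.56*24.305 + 0.44*55.845 + 1*28.085 + 4*15.999.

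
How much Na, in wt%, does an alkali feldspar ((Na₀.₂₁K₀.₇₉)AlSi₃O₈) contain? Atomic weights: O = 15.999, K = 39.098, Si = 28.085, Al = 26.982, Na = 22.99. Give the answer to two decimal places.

1.76 wt%

Formula mass = 0.21·22.99 + 0.79·39.098 + 1·26.982 + 3·28.085 + 8·15.999 = 274.944 g/mol, of which 4.828 g is Na.
So Na makes up 4.828/274.944 = 0.0176 of the mass, i.e. 1.76%.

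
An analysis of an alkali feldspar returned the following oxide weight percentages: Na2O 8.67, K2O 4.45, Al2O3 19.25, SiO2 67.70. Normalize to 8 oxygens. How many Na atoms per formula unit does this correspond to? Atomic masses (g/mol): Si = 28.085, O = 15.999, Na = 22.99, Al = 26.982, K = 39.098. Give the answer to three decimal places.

8.67 wt% Na2O ÷ 61.979 g/mol = 0.13989 mol, giving 0.27978 Na and 0.13989 O.
4.45 wt% K2O ÷ 94.195 g/mol = 0.04724 mol, giving 0.09448 K and 0.04724 O.
19.25 wt% Al2O3 ÷ 101.961 g/mol = 0.18880 mol, giving 0.37760 Al and 0.56640 O.
67.70 wt% SiO2 ÷ 60.083 g/mol = 1.12677 mol, giving 1.12677 Si and 2.25354 O.
Oxygen sums to 3.00707; scaling by 8/3.00707 = 2.66040 puts the formula on 8 O.
Na: 0.27978 × 2.66040 = 0.744 atoms per formula unit.

0.744 Na apfu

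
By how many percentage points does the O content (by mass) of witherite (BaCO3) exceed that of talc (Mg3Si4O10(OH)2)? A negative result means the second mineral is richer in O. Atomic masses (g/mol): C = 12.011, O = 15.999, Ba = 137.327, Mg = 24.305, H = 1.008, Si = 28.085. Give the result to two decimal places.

First mineral: 47.997 g O in 197.335 g formula = 24.32 wt% O.
Second mineral: 191.988 g O in 379.259 g formula = 50.62 wt% O.
24.32% − 50.62% gives a difference of -26.30 percentage points.

-26.30 percentage points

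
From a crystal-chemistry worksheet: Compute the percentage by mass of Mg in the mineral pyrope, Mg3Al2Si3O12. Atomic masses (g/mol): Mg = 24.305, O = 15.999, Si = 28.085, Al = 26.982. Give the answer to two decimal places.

18.09 wt%

M(Mg3Al2Si3O12) = 403.122 g/mol.
Mg contributes 3 × 24.305 = 72.915 g per mole.
72.915/403.122 = 0.1809 → 18.09%.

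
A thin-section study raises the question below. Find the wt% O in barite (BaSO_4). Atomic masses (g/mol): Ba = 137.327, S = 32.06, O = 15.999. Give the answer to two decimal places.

M(BaSO_4) = 233.383 g/mol.
O contributes 4 × 15.999 = 63.996 g per mole.
63.996/233.383 = 0.2742 → 27.42%.

27.42 wt%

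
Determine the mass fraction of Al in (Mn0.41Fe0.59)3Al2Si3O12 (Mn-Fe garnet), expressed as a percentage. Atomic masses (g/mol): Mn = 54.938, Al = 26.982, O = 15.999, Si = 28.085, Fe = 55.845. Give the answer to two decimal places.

M((Mn0.41Fe0.59)3Al2Si3O12) = 496.626 g/mol.
Al contributes 2 × 26.982 = 53.964 g per mole.
53.964/496.626 = 0.1087 → 10.87%.

10.87 mass %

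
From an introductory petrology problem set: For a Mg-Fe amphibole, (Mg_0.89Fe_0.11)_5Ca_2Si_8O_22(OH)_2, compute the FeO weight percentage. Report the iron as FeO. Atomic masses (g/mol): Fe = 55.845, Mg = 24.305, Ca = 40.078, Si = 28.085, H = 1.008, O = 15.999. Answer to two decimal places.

M((Mg_0.89Fe_0.11)_5Ca_2Si_8O_22(OH)_2) = 829.700 g/mol; M(FeO) = 71.844 g/mol.
Moles FeO per formula unit = 0.55 Fe ÷ 1 = 0.5500.
FeO fraction = (0.5500 × 71.844) / 829.700 = 39.514/829.700 = 0.0476.

4.76 wt%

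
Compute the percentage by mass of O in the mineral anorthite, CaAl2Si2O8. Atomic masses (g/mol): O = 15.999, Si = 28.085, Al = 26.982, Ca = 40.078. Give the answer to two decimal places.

Molar mass of CaAl2Si2O8: 1×40.078 + 2×26.982 + 2×28.085 + 8×15.999 = 278.204 g/mol.
Mass of O per formula unit: 8 × 15.999 = 127.992 g.
Weight fraction O = 127.992 / 278.204 = 0.4601.

46.01 weight percent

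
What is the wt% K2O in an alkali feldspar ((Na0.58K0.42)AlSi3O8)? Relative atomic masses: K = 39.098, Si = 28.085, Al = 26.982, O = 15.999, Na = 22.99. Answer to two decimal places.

7.35 wt%

Formula mass = 268.984 g/mol.
0.42 K → 0.2100 mol K2O per formula unit; M(K2O) = 94.195, so K2O mass = 19.781 g.
19.781/268.984 × 100 = 7.35 wt%.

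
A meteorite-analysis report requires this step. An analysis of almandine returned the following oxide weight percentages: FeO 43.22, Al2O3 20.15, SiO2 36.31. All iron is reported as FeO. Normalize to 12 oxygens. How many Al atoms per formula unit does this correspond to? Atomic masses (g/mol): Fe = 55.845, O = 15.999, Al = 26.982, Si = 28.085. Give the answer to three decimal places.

FeO (M=71.844): mol = 0.60158; Fe = 0.60158, O = 0.60158.
Al2O3 (M=101.961): mol = 0.19762; Al = 0.39524, O = 0.59286.
SiO2 (M=60.083): mol = 0.60433; Si = 0.60433, O = 1.20866.
ΣO = 2.40310; factor = 12/ΣO = 4.99355.
Al apfu = 0.39524 × 4.99355 = 1.974.

1.974 Al apfu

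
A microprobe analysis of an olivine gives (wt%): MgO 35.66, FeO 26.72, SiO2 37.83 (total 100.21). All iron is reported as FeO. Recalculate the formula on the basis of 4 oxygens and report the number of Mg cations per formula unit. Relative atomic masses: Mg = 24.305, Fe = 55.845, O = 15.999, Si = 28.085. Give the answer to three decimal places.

35.66 wt% MgO ÷ 40.304 g/mol = 0.88478 mol, giving 0.88478 Mg and 0.88478 O.
26.72 wt% FeO ÷ 71.844 g/mol = 0.37192 mol, giving 0.37192 Fe and 0.37192 O.
37.83 wt% SiO2 ÷ 60.083 g/mol = 0.62963 mol, giving 0.62963 Si and 1.25926 O.
Oxygen sums to 2.51596; scaling by 4/2.51596 = 1.58985 puts the formula on 4 O.
Mg: 0.88478 × 1.58985 = 1.407 atoms per formula unit.

1.407 Mg apfu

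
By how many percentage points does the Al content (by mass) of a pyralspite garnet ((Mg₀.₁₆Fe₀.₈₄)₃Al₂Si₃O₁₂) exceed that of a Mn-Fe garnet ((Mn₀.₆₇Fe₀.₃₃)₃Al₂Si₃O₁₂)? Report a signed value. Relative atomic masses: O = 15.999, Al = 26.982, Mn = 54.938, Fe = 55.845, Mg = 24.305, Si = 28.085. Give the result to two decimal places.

M((Mg₀.₁₆Fe₀.₈₄)₃Al₂Si₃O₁₂) = 482.603 g/mol, so wt% Al = 53.964/482.603 × 100 = 11.18%.
M((Mn₀.₆₇Fe₀.₃₃)₃Al₂Si₃O₁₂) = 495.919 g/mol, so wt% Al = 53.964/495.919 × 100 = 10.88%.
11.18 − 10.88 = 0.30 pp.

0.30 percentage points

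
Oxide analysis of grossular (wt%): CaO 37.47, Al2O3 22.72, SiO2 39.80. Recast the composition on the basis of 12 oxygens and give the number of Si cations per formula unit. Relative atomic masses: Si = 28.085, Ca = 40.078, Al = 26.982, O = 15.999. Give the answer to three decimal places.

37.47 wt% CaO ÷ 56.077 g/mol = 0.66819 mol, giving 0.66819 Ca and 0.66819 O.
22.72 wt% Al2O3 ÷ 101.961 g/mol = 0.22283 mol, giving 0.44566 Al and 0.66849 O.
39.80 wt% SiO2 ÷ 60.083 g/mol = 0.66242 mol, giving 0.66242 Si and 1.32484 O.
Oxygen sums to 2.66152; scaling by 12/2.66152 = 4.50870 puts the formula on 12 O.
Si: 0.66242 × 4.50870 = 2.987 atoms per formula unit.

2.987 Si apfu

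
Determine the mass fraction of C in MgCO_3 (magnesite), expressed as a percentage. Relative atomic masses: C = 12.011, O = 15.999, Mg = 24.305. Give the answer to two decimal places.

14.25 weight percent

M(MgCO_3) = 84.313 g/mol.
C contributes 1 × 12.011 = 12.011 g per mole.
12.011/84.313 = 0.1425 → 14.25%.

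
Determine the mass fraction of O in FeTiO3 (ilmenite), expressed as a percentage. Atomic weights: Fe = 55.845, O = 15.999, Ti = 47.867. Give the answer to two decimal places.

31.64 wt%

Formula mass = 1×55.845 + 1×47.867 + 3×15.999 = 151.709 g/mol, of which 47.997 g is O.
So O makes up 47.997/151.709 = 0.3164 of the mass, i.e. 31.64%.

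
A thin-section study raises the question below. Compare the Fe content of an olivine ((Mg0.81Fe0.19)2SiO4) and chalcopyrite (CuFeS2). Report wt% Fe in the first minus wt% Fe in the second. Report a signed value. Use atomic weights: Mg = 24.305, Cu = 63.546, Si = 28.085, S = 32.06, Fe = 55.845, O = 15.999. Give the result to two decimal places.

-16.53 percentage points

Fe in (Mg0.81Fe0.19)2SiO4: molar mass 152.676 g/mol; 0.38×55.845 = 21.221 g → 13.90 wt%.
Fe in CuFeS2: molar mass 183.511 g/mol; 1×55.845 = 55.845 g → 30.43 wt%.
Difference = 13.90 − 30.43 = -16.53 percentage points.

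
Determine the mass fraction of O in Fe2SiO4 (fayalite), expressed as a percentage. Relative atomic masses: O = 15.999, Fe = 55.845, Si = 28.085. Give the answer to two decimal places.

31.41 weight percent

Formula mass = 2·55.845 + 1·28.085 + 4·15.999 = 203.771 g/mol, of which 63.996 g is O.
So O makes up 63.996/203.771 = 0.3141 of the mass, i.e. 31.41%.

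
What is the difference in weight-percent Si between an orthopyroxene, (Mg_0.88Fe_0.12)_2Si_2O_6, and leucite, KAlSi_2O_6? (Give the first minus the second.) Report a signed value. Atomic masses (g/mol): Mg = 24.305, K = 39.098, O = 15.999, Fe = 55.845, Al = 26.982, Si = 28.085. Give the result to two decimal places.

Si in (Mg_0.88Fe_0.12)_2Si_2O_6: molar mass 208.344 g/mol; 2×28.085 = 56.170 g → 26.96 wt%.
Si in KAlSi_2O_6: molar mass 218.244 g/mol; 2×28.085 = 56.170 g → 25.74 wt%.
Difference = 26.96 − 25.74 = 1.22 percentage points.

1.22 percentage points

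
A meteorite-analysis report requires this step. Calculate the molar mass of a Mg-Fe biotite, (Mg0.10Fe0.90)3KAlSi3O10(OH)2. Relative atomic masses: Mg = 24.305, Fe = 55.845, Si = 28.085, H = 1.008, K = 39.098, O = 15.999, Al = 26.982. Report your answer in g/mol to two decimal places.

502.41 g/mol

M = 0.30*24.305 + 2.70*55.845 + 1*39.098 + 1*26.982 + 3*28.085 + 12*15.999 + 2*1.008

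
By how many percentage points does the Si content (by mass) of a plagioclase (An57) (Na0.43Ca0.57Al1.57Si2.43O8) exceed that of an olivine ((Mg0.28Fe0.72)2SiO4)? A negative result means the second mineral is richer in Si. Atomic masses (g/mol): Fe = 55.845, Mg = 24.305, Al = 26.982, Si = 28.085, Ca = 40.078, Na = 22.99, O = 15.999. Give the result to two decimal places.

M(Na0.43Ca0.57Al1.57Si2.43O8) = 271.330 g/mol, so wt% Si = 68.247/271.330 × 100 = 25.15%.
M((Mg0.28Fe0.72)2SiO4) = 186.109 g/mol, so wt% Si = 28.085/186.109 × 100 = 15.09%.
25.15 − 15.09 = 10.06 pp.

10.06 percentage points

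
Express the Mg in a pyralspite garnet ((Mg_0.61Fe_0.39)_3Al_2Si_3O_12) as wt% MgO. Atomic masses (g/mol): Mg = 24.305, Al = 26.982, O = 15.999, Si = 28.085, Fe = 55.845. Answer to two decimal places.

16.76 wt%

M((Mg_0.61Fe_0.39)_3Al_2Si_3O_12) = 440.024 g/mol; M(MgO) = 40.304 g/mol.
Moles MgO per formula unit = 1.83 Mg ÷ 1 = 1.8300.
MgO fraction = (1.8300 × 40.304) / 440.024 = 73.756/440.024 = 0.1676.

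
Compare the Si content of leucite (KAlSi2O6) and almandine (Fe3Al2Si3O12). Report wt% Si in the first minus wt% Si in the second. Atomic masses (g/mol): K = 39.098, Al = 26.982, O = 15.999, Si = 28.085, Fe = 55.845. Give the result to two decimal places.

Si in KAlSi2O6: molar mass 218.244 g/mol; 2×28.085 = 56.170 g → 25.74 wt%.
Si in Fe3Al2Si3O12: molar mass 497.742 g/mol; 3×28.085 = 84.255 g → 16.93 wt%.
Difference = 25.74 − 16.93 = 8.81 percentage points.

8.81 percentage points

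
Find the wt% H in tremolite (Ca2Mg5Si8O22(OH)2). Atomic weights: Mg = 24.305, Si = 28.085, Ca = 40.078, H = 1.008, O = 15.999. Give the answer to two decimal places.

M(Ca2Mg5Si8O22(OH)2) = 812.353 g/mol.
H contributes 2 × 1.008 = 2.016 g per mole.
2.016/812.353 = 0.0025 → 0.25%.

0.25 weight percent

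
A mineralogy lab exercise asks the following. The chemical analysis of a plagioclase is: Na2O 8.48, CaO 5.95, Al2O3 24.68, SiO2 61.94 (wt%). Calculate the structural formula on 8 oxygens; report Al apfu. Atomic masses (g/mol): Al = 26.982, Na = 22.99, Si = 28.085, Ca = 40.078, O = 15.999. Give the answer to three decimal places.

1.278 Al apfu

8.48 wt% Na2O ÷ 61.979 g/mol = 0.13682 mol, giving 0.27364 Na and 0.13682 O.
5.95 wt% CaO ÷ 56.077 g/mol = 0.10610 mol, giving 0.10610 Ca and 0.10610 O.
24.68 wt% Al2O3 ÷ 101.961 g/mol = 0.24205 mol, giving 0.48410 Al and 0.72615 O.
61.94 wt% SiO2 ÷ 60.083 g/mol = 1.03091 mol, giving 1.03091 Si and 2.06182 O.
Oxygen sums to 3.03089; scaling by 8/3.03089 = 2.63949 puts the formula on 8 O.
Al: 0.48410 × 2.63949 = 1.278 atoms per formula unit.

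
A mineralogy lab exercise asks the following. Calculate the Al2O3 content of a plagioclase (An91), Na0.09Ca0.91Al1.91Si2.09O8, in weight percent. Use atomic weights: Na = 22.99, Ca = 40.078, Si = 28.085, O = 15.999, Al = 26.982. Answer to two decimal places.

35.18 wt%

M(Na0.09Ca0.91Al1.91Si2.09O8) = 276.765 g/mol; M(Al2O3) = 101.961 g/mol.
Moles Al2O3 per formula unit = 1.91 Al ÷ 2 = 0.9550.
Al2O3 fraction = (0.9550 × 101.961) / 276.765 = 97.373/276.765 = 0.3518.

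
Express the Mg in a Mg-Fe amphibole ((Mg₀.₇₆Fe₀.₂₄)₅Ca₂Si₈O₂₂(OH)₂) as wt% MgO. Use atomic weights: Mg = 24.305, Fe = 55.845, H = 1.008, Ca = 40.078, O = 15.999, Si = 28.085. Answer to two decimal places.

18.01 wt%

Formula mass = 850.201 g/mol.
3.80 Mg → 3.8000 mol MgO per formula unit; M(MgO) = 40.304, so MgO mass = 153.155 g.
153.155/850.201 × 100 = 18.01 wt%.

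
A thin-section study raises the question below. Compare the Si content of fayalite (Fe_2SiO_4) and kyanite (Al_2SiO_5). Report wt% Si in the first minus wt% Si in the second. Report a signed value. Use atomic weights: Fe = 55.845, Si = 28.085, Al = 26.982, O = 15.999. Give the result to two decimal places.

M(Fe_2SiO_4) = 203.771 g/mol, so wt% Si = 28.085/203.771 × 100 = 13.78%.
M(Al_2SiO_5) = 162.044 g/mol, so wt% Si = 28.085/162.044 × 100 = 17.33%.
13.78 − 17.33 = -3.55 pp.

-3.55 percentage points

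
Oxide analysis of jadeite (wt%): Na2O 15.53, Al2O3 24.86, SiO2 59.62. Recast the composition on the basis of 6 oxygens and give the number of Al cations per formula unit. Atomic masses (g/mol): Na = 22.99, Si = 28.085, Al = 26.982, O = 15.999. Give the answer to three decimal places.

Na2O: 15.53/61.979 = 0.25057 mol → 0.50114 mol Na, 0.25057 mol O.
Al2O3: 24.86/101.961 = 0.24382 mol → 0.48764 mol Al, 0.73146 mol O.
SiO2: 59.62/60.083 = 0.99229 mol → 0.99229 mol Si, 1.98458 mol O.
Total oxygen = 2.96661 mol. Normalization factor = 6/2.96661 = 2.02251.
Al per 6 O = 0.48764 × 2.02251 = 0.986.

0.986 Al apfu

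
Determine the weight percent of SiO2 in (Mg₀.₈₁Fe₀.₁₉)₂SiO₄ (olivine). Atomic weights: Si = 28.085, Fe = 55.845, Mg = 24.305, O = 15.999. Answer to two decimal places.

39.35 wt%

Formula mass = 152.676 g/mol.
1 Si → 1.0000 mol SiO2 per formula unit; M(SiO2) = 60.083, so SiO2 mass = 60.083 g.
60.083/152.676 × 100 = 39.35 wt%.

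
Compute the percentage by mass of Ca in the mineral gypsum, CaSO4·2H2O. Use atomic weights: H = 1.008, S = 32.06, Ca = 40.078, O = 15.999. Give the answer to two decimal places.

Molar mass of CaSO4·2H2O: 1×40.078 + 1×32.06 + 6×15.999 + 4×1.008 = 172.164 g/mol.
Mass of Ca per formula unit: 1 × 40.078 = 40.078 g.
Weight fraction Ca = 40.078 / 172.164 = 0.2328.

23.28 mass %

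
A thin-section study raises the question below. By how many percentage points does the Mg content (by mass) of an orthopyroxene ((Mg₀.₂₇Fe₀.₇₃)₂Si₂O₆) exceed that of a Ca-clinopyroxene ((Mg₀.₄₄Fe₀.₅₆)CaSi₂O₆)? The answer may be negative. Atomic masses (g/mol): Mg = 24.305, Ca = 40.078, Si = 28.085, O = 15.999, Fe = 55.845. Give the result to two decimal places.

0.75 percentage points

M((Mg₀.₂₇Fe₀.₇₃)₂Si₂O₆) = 246.822 g/mol, so wt% Mg = 13.125/246.822 × 100 = 5.32%.
M((Mg₀.₄₄Fe₀.₅₆)CaSi₂O₆) = 234.209 g/mol, so wt% Mg = 10.694/234.209 × 100 = 4.57%.
5.32 − 4.57 = 0.75 pp.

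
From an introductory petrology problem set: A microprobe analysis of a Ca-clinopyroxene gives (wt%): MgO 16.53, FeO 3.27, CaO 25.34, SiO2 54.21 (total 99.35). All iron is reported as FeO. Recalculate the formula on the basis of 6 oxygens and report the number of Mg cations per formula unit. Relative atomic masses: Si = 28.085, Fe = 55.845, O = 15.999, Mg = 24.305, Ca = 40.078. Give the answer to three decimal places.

0.907 Mg apfu

MgO: 16.53/40.304 = 0.41013 mol → 0.41013 mol Mg, 0.41013 mol O.
FeO: 3.27/71.844 = 0.04552 mol → 0.04552 mol Fe, 0.04552 mol O.
CaO: 25.34/56.077 = 0.45188 mol → 0.45188 mol Ca, 0.45188 mol O.
SiO2: 54.21/60.083 = 0.90225 mol → 0.90225 mol Si, 1.80450 mol O.
Total oxygen = 2.71203 mol. Normalization factor = 6/2.71203 = 2.21236.
Mg per 6 O = 0.41013 × 2.21236 = 0.907.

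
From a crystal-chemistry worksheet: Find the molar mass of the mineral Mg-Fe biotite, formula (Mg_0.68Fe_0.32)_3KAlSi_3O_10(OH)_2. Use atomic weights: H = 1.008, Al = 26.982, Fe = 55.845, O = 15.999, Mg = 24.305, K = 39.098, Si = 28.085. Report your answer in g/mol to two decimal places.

447.53 g/mol

The formula mass is the sum 2.04×24.305 + 0.96×55.845 + 1×39.098 + 1×26.982 + 3×28.085 + 12×15.999 + 2×1.008.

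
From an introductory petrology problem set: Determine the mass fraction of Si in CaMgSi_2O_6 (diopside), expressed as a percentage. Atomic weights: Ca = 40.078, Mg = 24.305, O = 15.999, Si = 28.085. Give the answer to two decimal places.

25.94 weight percent

Molar mass of CaMgSi_2O_6: 1×40.078 + 1×24.305 + 2×28.085 + 6×15.999 = 216.547 g/mol.
Mass of Si per formula unit: 2 × 28.085 = 56.170 g.
Weight fraction Si = 56.170 / 216.547 = 0.2594.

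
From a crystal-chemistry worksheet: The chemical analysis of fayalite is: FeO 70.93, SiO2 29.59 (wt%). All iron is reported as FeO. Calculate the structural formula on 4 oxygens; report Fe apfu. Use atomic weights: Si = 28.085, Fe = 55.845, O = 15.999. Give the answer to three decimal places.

2.002 Fe apfu

FeO (M=71.844): mol = 0.98728; Fe = 0.98728, O = 0.98728.
SiO2 (M=60.083): mol = 0.49249; Si = 0.49249, O = 0.98498.
ΣO = 1.97226; factor = 4/ΣO = 2.02813.
Fe apfu = 0.98728 × 2.02813 = 2.002.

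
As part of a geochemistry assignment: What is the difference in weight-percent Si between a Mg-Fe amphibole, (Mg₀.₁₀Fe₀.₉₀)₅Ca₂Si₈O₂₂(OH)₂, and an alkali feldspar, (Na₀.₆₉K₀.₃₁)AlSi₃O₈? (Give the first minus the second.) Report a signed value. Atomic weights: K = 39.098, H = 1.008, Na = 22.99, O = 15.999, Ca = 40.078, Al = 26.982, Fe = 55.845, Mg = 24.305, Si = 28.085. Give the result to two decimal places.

Si in (Mg₀.₁₀Fe₀.₉₀)₅Ca₂Si₈O₂₂(OH)₂: molar mass 954.283 g/mol; 8×28.085 = 224.680 g → 23.54 wt%.
Si in (Na₀.₆₉K₀.₃₁)AlSi₃O₈: molar mass 267.212 g/mol; 3×28.085 = 84.255 g → 31.53 wt%.
Difference = 23.54 − 31.53 = -7.99 percentage points.

-7.99 percentage points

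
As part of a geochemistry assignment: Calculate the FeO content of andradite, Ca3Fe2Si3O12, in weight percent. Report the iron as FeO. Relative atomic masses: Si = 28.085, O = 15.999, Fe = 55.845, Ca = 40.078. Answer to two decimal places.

Formula mass = 508.167 g/mol.
2 Fe → 2.0000 mol FeO per formula unit; M(FeO) = 71.844, so FeO mass = 143.688 g.
143.688/508.167 × 100 = 28.28 wt%.

28.28 wt%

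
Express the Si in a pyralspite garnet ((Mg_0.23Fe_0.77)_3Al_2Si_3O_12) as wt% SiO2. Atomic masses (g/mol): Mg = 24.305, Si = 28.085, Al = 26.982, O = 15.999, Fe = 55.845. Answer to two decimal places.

37.87 wt%

Molar mass of (Mg_0.23Fe_0.77)_3Al_2Si_3O_12 = 0.69×24.305 + 2.31×55.845 + 2×26.982 + 3×28.085 + 12×15.999 = 475.979 g/mol.
Each formula unit contains 3 Si, equivalent to 3/1 = 3.0000 mol SiO2.
M(SiO2) = 1×28.085 + 2×15.999 = 60.083 g/mol.
Mass of SiO2 per formula unit = 3.0000 × 60.083 = 180.249 g.
SiO2 wt% = 180.249 / 475.979 × 100 = 37.87%.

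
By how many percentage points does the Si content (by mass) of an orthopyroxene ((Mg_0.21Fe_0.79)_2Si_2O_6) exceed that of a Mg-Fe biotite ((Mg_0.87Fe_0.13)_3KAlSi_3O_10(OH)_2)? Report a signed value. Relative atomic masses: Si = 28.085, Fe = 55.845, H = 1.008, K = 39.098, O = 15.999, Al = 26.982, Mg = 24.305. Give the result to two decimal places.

First mineral: 56.170 g Si in 250.607 g formula = 22.41 wt% Si.
Second mineral: 84.255 g Si in 429.555 g formula = 19.61 wt% Si.
22.41% − 19.61% gives a difference of 2.80 percentage points.

2.80 percentage points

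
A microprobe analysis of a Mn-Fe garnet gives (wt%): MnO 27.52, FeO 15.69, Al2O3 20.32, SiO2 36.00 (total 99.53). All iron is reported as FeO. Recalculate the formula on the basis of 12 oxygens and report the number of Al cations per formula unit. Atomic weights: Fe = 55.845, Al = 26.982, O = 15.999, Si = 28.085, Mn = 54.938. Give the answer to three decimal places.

1.991 Al apfu

MnO: 27.52/70.937 = 0.38795 mol → 0.38795 mol Mn, 0.38795 mol O.
FeO: 15.69/71.844 = 0.21839 mol → 0.21839 mol Fe, 0.21839 mol O.
Al2O3: 20.32/101.961 = 0.19929 mol → 0.39858 mol Al, 0.59787 mol O.
SiO2: 36.00/60.083 = 0.59917 mol → 0.59917 mol Si, 1.19834 mol O.
Total oxygen = 2.40255 mol. Normalization factor = 12/2.40255 = 4.99469.
Al per 12 O = 0.39858 × 4.99469 = 1.991.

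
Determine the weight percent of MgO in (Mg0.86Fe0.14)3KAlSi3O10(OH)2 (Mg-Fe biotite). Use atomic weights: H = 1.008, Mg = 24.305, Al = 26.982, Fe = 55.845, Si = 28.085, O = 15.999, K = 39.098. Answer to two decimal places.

24.15 wt%

Formula mass = 430.501 g/mol.
2.58 Mg → 2.5800 mol MgO per formula unit; M(MgO) = 40.304, so MgO mass = 103.984 g.
103.984/430.501 × 100 = 24.15 wt%.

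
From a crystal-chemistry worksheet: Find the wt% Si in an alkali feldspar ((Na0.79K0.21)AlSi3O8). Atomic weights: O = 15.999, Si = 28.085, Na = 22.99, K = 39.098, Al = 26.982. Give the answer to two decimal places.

Formula mass = 0.79·22.99 + 0.21·39.098 + 1·26.982 + 3·28.085 + 8·15.999 = 265.602 g/mol, of which 84.255 g is Si.
So Si makes up 84.255/265.602 = 0.3172 of the mass, i.e. 31.72%.

31.72 mass %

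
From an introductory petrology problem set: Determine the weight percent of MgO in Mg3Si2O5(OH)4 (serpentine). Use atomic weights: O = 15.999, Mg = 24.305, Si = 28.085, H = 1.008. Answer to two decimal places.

43.63 wt%

M(Mg3Si2O5(OH)4) = 277.108 g/mol; M(MgO) = 40.304 g/mol.
Moles MgO per formula unit = 3 Mg ÷ 1 = 3.0000.
MgO fraction = (3.0000 × 40.304) / 277.108 = 120.912/277.108 = 0.4363.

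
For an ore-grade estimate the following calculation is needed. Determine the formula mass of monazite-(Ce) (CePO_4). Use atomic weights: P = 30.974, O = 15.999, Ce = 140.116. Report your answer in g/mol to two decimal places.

235.09 g/mol

M = 1(140.116) + 1(30.974) + 4(15.999)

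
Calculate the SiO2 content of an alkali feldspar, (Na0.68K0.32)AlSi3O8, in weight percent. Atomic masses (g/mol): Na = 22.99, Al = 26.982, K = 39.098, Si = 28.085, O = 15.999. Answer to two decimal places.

67.41 wt%

Molar mass of (Na0.68K0.32)AlSi3O8 = 0.68·22.99 + 0.32·39.098 + 1·26.982 + 3·28.085 + 8·15.999 = 267.374 g/mol.
Each formula unit contains 3 Si, equivalent to 3/1 = 3.0000 mol SiO2.
M(SiO2) = 1×28.085 + 2×15.999 = 60.083 g/mol.
Mass of SiO2 per formula unit = 3.0000 × 60.083 = 180.249 g.
SiO2 wt% = 180.249 / 267.374 × 100 = 67.41%.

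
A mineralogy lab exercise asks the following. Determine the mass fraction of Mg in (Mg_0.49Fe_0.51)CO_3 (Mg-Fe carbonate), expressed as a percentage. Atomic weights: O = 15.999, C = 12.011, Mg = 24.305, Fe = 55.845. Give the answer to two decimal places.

11.86 mass %

Molar mass of (Mg_0.49Fe_0.51)CO_3: 0.49·24.305 + 0.51·55.845 + 1·12.011 + 3·15.999 = 100.398 g/mol.
Mass of Mg per formula unit: 0.49 × 24.305 = 11.909 g.
Weight fraction Mg = 11.909 / 100.398 = 0.1186.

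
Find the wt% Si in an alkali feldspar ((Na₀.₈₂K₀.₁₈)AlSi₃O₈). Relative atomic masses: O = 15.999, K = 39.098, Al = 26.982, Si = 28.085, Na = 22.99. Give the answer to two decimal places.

31.78 mass %

M((Na₀.₈₂K₀.₁₈)AlSi₃O₈) = 265.118 g/mol.
Si contributes 3 × 28.085 = 84.255 g per mole.
84.255/265.118 = 0.3178 → 31.78%.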